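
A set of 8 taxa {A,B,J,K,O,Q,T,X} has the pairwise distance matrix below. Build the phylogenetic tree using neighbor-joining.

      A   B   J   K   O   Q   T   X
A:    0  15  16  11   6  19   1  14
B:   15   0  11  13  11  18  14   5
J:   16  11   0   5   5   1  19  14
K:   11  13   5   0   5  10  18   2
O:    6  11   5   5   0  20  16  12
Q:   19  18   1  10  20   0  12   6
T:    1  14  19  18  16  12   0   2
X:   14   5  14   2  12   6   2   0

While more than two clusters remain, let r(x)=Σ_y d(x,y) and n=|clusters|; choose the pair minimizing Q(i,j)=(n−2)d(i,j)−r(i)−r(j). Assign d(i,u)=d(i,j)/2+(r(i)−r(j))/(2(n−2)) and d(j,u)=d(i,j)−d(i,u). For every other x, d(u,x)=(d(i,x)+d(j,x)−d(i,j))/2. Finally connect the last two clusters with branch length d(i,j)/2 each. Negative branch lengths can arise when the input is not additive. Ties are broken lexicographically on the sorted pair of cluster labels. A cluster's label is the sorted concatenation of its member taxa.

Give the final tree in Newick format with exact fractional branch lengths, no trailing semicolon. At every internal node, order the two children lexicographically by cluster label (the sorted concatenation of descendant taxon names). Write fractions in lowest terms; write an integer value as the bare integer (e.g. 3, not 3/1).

1. join A+T (d=1, Q=-158) ⇒ AT; edges |A|=1/2, |T|=1/2
  updated: d(AT,B)=14, d(AT,J)=17, d(AT,K)=14, d(AT,O)=21/2, d(AT,Q)=15, d(AT,X)=15/2
2. join J+Q (d=1, Q=-118) ⇒ JQ; edges |J|=-6/5, |Q|=11/5
  updated: d(AT,JQ)=31/2, d(B,JQ)=14, d(JQ,K)=7, d(JQ,O)=12, d(JQ,X)=19/2
3. join B+X (d=5, Q=-73) ⇒ BX; edges |B|=41/8, |X|=-1/8
  updated: d(AT,BX)=33/4, d(BX,JQ)=37/4, d(BX,K)=5, d(BX,O)=9
4. join AT+BX (d=33/4, Q=-55) ⇒ ABTX; edges |AT|=83/12, |BX|=4/3
  updated: d(ABTX,JQ)=33/4, d(ABTX,K)=43/8, d(ABTX,O)=45/8
5. join ABTX+O (d=45/8, Q=-245/8) ⇒ ABOTX; edges |ABTX|=63/32, |O|=117/32
  updated: d(ABOTX,JQ)=117/16, d(ABOTX,K)=19/8
6. join ABOTX+JQ (d=117/16, Q=-267/16) ⇒ ABJOQTX; edges |ABOTX|=43/32, |JQ|=191/32
  updated: d(ABJOQTX,K)=33/32
7. join ABJOQTX+K (d=33/32) ⇒ ABJKOQTX; edges |ABJOQTX|=33/64, |K|=33/64
final tree: (((((A:1/2,T:1/2):83/12,(B:41/8,X:-1/8):4/3):63/32,O:117/32):43/32,(J:-6/5,Q:11/5):191/32):33/64,K:33/64)
total length: 935/32

(((((A:1/2,T:1/2):83/12,(B:41/8,X:-1/8):4/3):63/32,O:117/32):43/32,(J:-6/5,Q:11/5):191/32):33/64,K:33/64)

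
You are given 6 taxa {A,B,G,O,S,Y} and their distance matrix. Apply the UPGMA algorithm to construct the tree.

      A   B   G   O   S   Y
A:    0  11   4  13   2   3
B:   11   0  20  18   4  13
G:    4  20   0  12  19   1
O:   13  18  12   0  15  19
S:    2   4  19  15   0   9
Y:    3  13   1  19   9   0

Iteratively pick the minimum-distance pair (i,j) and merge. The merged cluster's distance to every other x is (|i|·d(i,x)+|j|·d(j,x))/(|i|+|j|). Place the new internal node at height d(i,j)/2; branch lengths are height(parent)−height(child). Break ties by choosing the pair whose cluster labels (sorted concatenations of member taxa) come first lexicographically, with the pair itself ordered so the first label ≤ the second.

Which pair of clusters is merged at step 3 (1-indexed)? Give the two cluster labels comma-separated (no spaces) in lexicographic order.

1. join G+Y (d=1) ⇒ GY; edges |G|=1/2, |Y|=1/2
  updated: d(A,GY)=7/2, d(B,GY)=33/2, d(GY,O)=31/2, d(GY,S)=14
2. join A+S (d=2) ⇒ AS; edges |A|=1, |S|=1
  updated: d(AS,B)=15/2, d(AS,GY)=35/4, d(AS,O)=14
3. join AS+B (d=15/2) ⇒ ABS; edges |AS|=11/4, |B|=15/4
  updated: d(ABS,GY)=34/3, d(ABS,O)=46/3
4. join ABS+GY (d=34/3) ⇒ ABGSY; edges |ABS|=23/12, |GY|=31/6
  updated: d(ABGSY,O)=77/5
5. join ABGSY+O (d=77/5) ⇒ ABGOSY; edges |ABGSY|=61/30, |O|=77/10
final tree: ((((A:1,S:1):11/4,B:15/4):23/12,(G:1/2,Y:1/2):31/6):61/30,O:77/10)
total length: 1579/60

AS,B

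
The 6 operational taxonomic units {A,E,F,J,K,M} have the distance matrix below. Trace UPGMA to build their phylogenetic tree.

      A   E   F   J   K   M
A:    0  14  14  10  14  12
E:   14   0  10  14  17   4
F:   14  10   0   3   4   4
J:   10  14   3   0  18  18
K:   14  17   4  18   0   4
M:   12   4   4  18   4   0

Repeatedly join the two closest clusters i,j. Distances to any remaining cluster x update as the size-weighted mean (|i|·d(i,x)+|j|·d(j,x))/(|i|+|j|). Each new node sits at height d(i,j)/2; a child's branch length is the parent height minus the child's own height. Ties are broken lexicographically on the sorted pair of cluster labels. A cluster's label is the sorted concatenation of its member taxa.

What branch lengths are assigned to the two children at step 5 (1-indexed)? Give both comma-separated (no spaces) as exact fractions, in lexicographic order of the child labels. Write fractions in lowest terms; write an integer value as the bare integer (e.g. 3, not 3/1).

1. join F+J (d=3) ⇒ FJ; edges |F|=3/2, |J|=3/2
  updated: d(A,FJ)=12, d(E,FJ)=12, d(FJ,K)=11, d(FJ,M)=11
2. join E+M (d=4) ⇒ EM; edges |E|=2, |M|=2
  updated: d(A,EM)=13, d(EM,FJ)=23/2, d(EM,K)=21/2
3. join EM+K (d=21/2) ⇒ EKM; edges |EM|=13/4, |K|=21/4
  updated: d(A,EKM)=40/3, d(EKM,FJ)=34/3
4. join EKM+FJ (d=34/3) ⇒ EFJKM; edges |EKM|=5/12, |FJ|=25/6
  updated: d(A,EFJKM)=64/5
5. join A+EFJKM (d=64/5) ⇒ AEFJKM; edges |A|=32/5, |EFJKM|=11/15
final tree: (A:32/5,(((E:2,M:2):13/4,K:21/4):5/12,(F:3/2,J:3/2):25/6):11/15)
total length: 1633/60

32/5,11/15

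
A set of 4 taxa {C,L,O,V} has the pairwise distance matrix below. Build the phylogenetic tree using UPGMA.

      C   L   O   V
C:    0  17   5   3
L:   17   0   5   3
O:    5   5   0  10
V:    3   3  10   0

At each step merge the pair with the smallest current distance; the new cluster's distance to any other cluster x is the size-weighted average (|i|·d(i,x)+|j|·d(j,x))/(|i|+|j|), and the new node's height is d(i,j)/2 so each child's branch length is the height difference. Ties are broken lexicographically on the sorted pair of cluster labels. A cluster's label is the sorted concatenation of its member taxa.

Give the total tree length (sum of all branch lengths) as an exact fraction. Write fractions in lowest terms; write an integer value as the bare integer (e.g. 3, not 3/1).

51/4

iteration 1: select C,V (d=3); attach at lengths (3/2, 3/2); label the merged cluster CV
  updated: d(CV,L)=10, d(CV,O)=15/2
iteration 2: select L,O (d=5); attach at lengths (5/2, 5/2); label the merged cluster LO
  updated: d(CV,LO)=35/4
iteration 3: select CV,LO (d=35/4); attach at lengths (23/8, 15/8); label the merged cluster CLOV
final tree: ((C:3/2,V:3/2):23/8,(L:5/2,O:5/2):15/8)
total length: 51/4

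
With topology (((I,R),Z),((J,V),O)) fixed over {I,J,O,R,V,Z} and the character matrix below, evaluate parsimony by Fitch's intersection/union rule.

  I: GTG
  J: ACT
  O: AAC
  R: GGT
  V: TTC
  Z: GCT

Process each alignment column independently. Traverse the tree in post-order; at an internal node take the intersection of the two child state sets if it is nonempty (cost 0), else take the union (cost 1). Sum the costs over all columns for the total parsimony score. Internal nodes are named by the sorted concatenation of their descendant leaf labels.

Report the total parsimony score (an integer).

9

IR@0: {G} ∩ {G} = {G} (intersection, +0)
IRZ@0: {G} ∩ {G} = {G} (intersection, +0)
JV@0: {A} ∪ {T} = {A,T} (union, +1)
JOV@0: {A,T} ∩ {A} = {A} (intersection, +0)
IJORVZ@0: {G} ∪ {A} = {A,G} (union, +1)
IR@1: {T} ∪ {G} = {G,T} (union, +1)
IRZ@1: {G,T} ∪ {C} = {C,G,T} (union, +1)
JV@1: {C} ∪ {T} = {C,T} (union, +1)
JOV@1: {C,T} ∪ {A} = {A,C,T} (union, +1)
IJORVZ@1: {C,G,T} ∩ {A,C,T} = {C,T} (intersection, +0)
IR@2: {G} ∪ {T} = {G,T} (union, +1)
IRZ@2: {G,T} ∩ {T} = {T} (intersection, +0)
JV@2: {T} ∪ {C} = {C,T} (union, +1)
JOV@2: {C,T} ∩ {C} = {C} (intersection, +0)
IJORVZ@2: {T} ∪ {C} = {C,T} (union, +1)
per-site changes: [2, 4, 3]; total = 9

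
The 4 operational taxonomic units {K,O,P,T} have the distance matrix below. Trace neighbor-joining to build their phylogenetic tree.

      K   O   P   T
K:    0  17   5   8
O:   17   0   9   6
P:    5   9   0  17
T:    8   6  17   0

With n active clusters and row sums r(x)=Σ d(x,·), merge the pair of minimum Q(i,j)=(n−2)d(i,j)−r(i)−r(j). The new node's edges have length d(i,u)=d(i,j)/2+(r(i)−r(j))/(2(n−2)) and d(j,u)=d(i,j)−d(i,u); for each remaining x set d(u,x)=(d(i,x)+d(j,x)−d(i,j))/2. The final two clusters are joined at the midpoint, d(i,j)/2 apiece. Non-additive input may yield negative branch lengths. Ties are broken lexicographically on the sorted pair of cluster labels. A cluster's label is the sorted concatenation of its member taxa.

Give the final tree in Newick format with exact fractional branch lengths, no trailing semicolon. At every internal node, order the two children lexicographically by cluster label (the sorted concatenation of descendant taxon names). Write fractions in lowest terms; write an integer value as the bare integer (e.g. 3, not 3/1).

(((K:9/4,P:11/4):29/4,O:13/4):11/8,T:11/8)

step 1: merge (K,P) at d=5, Q=-51; branch lengths K→9/4, P→11/4; new cluster KP
  updated: d(KP,O)=21/2, d(KP,T)=10
step 2: merge (KP,O) at d=21/2, Q=-53/2; branch lengths KP→29/4, O→13/4; new cluster KOP
  updated: d(KOP,T)=11/4
step 3: merge (KOP,T) at d=11/4; branch lengths KOP→11/8, T→11/8; new cluster KOPT
final tree: (((K:9/4,P:11/4):29/4,O:13/4):11/8,T:11/8)
total length: 73/4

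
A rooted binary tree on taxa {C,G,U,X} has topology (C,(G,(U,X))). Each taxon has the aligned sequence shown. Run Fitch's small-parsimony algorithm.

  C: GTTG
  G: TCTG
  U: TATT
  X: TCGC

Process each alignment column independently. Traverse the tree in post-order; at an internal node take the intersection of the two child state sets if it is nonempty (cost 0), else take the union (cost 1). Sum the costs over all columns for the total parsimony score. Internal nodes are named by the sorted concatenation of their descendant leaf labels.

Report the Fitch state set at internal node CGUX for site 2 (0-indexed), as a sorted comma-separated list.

T

UX@0: {T} ∩ {T} = {T} (intersection, +0)
GUX@0: {T} ∩ {T} = {T} (intersection, +0)
CGUX@0: {G} ∪ {T} = {G,T} (union, +1)
UX@1: {A} ∪ {C} = {A,C} (union, +1)
GUX@1: {C} ∩ {A,C} = {C} (intersection, +0)
CGUX@1: {T} ∪ {C} = {C,T} (union, +1)
UX@2: {T} ∪ {G} = {G,T} (union, +1)
GUX@2: {T} ∩ {G,T} = {T} (intersection, +0)
CGUX@2: {T} ∩ {T} = {T} (intersection, +0)
UX@3: {T} ∪ {C} = {C,T} (union, +1)
GUX@3: {G} ∪ {C,T} = {C,G,T} (union, +1)
CGUX@3: {G} ∩ {C,G,T} = {G} (intersection, +0)
per-site changes: [1, 2, 1, 2]; total = 6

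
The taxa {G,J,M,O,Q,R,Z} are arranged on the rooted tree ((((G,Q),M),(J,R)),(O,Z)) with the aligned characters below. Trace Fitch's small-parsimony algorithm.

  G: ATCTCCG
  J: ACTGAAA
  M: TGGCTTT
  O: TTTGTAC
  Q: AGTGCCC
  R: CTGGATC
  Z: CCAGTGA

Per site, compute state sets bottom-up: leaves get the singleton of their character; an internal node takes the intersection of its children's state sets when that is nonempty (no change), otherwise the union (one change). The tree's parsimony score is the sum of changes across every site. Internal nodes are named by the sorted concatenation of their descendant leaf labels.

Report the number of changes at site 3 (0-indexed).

2

[col 0] GQ: children G:{A}, Q:{A} ∩→ {A}; cost 0
[col 0] GMQ: children GQ:{A}, M:{T} ∪→ {A,T}; cost 1
[col 0] JR: children J:{A}, R:{C} ∪→ {A,C}; cost 1
[col 0] GJMQR: children GMQ:{A,T}, JR:{A,C} ∩→ {A}; cost 0
[col 0] OZ: children O:{T}, Z:{C} ∪→ {C,T}; cost 1
[col 0] GJMOQRZ: children GJMQR:{A}, OZ:{C,T} ∪→ {A,C,T}; cost 1
[col 1] GQ: children G:{T}, Q:{G} ∪→ {G,T}; cost 1
[col 1] GMQ: children GQ:{G,T}, M:{G} ∩→ {G}; cost 0
[col 1] JR: children J:{C}, R:{T} ∪→ {C,T}; cost 1
[col 1] GJMQR: children GMQ:{G}, JR:{C,T} ∪→ {C,G,T}; cost 1
[col 1] OZ: children O:{T}, Z:{C} ∪→ {C,T}; cost 1
[col 1] GJMOQRZ: children GJMQR:{C,G,T}, OZ:{C,T} ∩→ {C,T}; cost 0
[col 2] GQ: children G:{C}, Q:{T} ∪→ {C,T}; cost 1
[col 2] GMQ: children GQ:{C,T}, M:{G} ∪→ {C,G,T}; cost 1
[col 2] JR: children J:{T}, R:{G} ∪→ {G,T}; cost 1
[col 2] GJMQR: children GMQ:{C,G,T}, JR:{G,T} ∩→ {G,T}; cost 0
[col 2] OZ: children O:{T}, Z:{A} ∪→ {A,T}; cost 1
[col 2] GJMOQRZ: children GJMQR:{G,T}, OZ:{A,T} ∩→ {T}; cost 0
[col 3] GQ: children G:{T}, Q:{G} ∪→ {G,T}; cost 1
[col 3] GMQ: children GQ:{G,T}, M:{C} ∪→ {C,G,T}; cost 1
[col 3] JR: children J:{G}, R:{G} ∩→ {G}; cost 0
[col 3] GJMQR: children GMQ:{C,G,T}, JR:{G} ∩→ {G}; cost 0
[col 3] OZ: children O:{G}, Z:{G} ∩→ {G}; cost 0
[col 3] GJMOQRZ: children GJMQR:{G}, OZ:{G} ∩→ {G}; cost 0
[col 4] GQ: children G:{C}, Q:{C} ∩→ {C}; cost 0
[col 4] GMQ: children GQ:{C}, M:{T} ∪→ {C,T}; cost 1
[col 4] JR: children J:{A}, R:{A} ∩→ {A}; cost 0
[col 4] GJMQR: children GMQ:{C,T}, JR:{A} ∪→ {A,C,T}; cost 1
[col 4] OZ: children O:{T}, Z:{T} ∩→ {T}; cost 0
[col 4] GJMOQRZ: children GJMQR:{A,C,T}, OZ:{T} ∩→ {T}; cost 0
[col 5] GQ: children G:{C}, Q:{C} ∩→ {C}; cost 0
[col 5] GMQ: children GQ:{C}, M:{T} ∪→ {C,T}; cost 1
[col 5] JR: children J:{A}, R:{T} ∪→ {A,T}; cost 1
[col 5] GJMQR: children GMQ:{C,T}, JR:{A,T} ∩→ {T}; cost 0
[col 5] OZ: children O:{A}, Z:{G} ∪→ {A,G}; cost 1
[col 5] GJMOQRZ: children GJMQR:{T}, OZ:{A,G} ∪→ {A,G,T}; cost 1
[col 6] GQ: children G:{G}, Q:{C} ∪→ {C,G}; cost 1
[col 6] GMQ: children GQ:{C,G}, M:{T} ∪→ {C,G,T}; cost 1
[col 6] JR: children J:{A}, R:{C} ∪→ {A,C}; cost 1
[col 6] GJMQR: children GMQ:{C,G,T}, JR:{A,C} ∩→ {C}; cost 0
[col 6] OZ: children O:{C}, Z:{A} ∪→ {A,C}; cost 1
[col 6] GJMOQRZ: children GJMQR:{C}, OZ:{A,C} ∩→ {C}; cost 0
per-site changes: [4, 4, 4, 2, 2, 4, 4]; total = 24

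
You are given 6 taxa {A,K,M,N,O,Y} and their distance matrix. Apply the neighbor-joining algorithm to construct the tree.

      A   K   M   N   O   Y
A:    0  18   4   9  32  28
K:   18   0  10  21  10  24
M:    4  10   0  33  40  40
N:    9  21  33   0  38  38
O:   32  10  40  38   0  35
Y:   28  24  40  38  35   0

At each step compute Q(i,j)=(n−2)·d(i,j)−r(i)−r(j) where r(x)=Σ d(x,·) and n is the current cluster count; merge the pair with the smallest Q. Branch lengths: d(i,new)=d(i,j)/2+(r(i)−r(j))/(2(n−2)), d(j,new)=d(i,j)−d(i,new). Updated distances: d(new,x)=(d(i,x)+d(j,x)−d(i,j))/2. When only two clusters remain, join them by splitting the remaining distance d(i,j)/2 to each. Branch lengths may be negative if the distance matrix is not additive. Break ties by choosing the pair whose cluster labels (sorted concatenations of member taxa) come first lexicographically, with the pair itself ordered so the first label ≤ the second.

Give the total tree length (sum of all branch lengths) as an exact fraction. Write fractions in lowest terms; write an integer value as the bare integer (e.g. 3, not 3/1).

511/8

1. join A+M (d=4, Q=-202) ⇒ AM; edges |A|=-5/2, |M|=13/2
  updated: d(AM,K)=12, d(AM,N)=19, d(AM,O)=34, d(AM,Y)=32
2. join AM+N (d=19, Q=-156) ⇒ AMN; edges |AM|=19/3, |N|=38/3
  updated: d(AMN,K)=7, d(AMN,O)=53/2, d(AMN,Y)=51/2
3. join AMN+Y (d=51/2, Q=-185/2) ⇒ AMNY; edges |AMN|=51/8, |Y|=153/8
  updated: d(AMNY,K)=11/4, d(AMNY,O)=18
4. join AMNY+K (d=11/4, Q=-123/4) ⇒ AKMNY; edges |AMNY|=43/8, |K|=-21/8
  updated: d(AKMNY,O)=101/8
5. join AKMNY+O (d=101/8) ⇒ AKMNOY; edges |AKMNY|=101/16, |O|=101/16
final tree: (((((A:-5/2,M:13/2):19/3,N:38/3):51/8,Y:153/8):43/8,K:-21/8):101/16,O:101/16)
total length: 511/8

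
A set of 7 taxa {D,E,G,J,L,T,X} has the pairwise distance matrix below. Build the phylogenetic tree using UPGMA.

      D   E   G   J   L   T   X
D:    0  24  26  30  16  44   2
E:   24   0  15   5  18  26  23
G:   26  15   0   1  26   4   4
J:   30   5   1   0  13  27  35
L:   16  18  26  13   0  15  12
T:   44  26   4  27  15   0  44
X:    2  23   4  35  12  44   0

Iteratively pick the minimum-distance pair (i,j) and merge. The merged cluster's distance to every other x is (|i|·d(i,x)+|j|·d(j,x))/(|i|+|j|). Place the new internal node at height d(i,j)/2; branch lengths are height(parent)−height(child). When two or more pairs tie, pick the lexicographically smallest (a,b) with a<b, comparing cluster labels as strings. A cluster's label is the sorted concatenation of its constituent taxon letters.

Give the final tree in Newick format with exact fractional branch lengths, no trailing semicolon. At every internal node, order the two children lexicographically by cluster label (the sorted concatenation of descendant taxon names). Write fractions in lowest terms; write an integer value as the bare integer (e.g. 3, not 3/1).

iteration 1: select G,J (d=1); attach at lengths (1/2, 1/2); label the merged cluster GJ
  updated: d(D,GJ)=28, d(E,GJ)=10, d(GJ,L)=39/2, d(GJ,T)=31/2, d(GJ,X)=39/2
iteration 2: select D,X (d=2); attach at lengths (1, 1); label the merged cluster DX
  updated: d(DX,E)=47/2, d(DX,GJ)=95/4, d(DX,L)=14, d(DX,T)=44
iteration 3: select E,GJ (d=10); attach at lengths (5, 9/2); label the merged cluster EGJ
  updated: d(DX,EGJ)=71/3, d(EGJ,L)=19, d(EGJ,T)=19
iteration 4: select DX,L (d=14); attach at lengths (6, 7); label the merged cluster DLX
  updated: d(DLX,EGJ)=199/9, d(DLX,T)=103/3
iteration 5: select EGJ,T (d=19); attach at lengths (9/2, 19/2); label the merged cluster EGJT
  updated: d(DLX,EGJT)=151/6
iteration 6: select DLX,EGJT (d=151/6); attach at lengths (67/12, 37/12); label the merged cluster DEGJLTX
final tree: (((D:1,X:1):6,L:7):67/12,((E:5,(G:1/2,J:1/2):9/2):9/2,T:19/2):37/12)
total length: 289/6

(((D:1,X:1):6,L:7):67/12,((E:5,(G:1/2,J:1/2):9/2):9/2,T:19/2):37/12)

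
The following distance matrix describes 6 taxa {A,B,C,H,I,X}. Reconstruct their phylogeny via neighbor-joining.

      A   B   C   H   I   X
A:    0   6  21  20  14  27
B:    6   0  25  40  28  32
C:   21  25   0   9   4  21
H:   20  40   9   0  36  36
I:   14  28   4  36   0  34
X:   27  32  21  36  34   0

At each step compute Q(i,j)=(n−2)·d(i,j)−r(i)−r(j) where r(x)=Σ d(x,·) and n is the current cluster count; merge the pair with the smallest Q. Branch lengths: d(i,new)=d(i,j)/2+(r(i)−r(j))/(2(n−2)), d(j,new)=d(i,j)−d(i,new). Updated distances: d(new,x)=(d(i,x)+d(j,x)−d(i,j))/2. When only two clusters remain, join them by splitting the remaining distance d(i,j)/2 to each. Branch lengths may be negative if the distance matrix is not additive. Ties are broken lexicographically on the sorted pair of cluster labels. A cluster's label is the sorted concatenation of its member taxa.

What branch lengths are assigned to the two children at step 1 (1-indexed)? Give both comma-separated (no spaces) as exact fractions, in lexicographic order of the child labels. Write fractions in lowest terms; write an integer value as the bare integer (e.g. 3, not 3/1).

step 1: merge (A,B) at d=6, Q=-195; branch lengths A→-19/8, B→67/8; new cluster AB
  updated: d(AB,C)=20, d(AB,H)=27, d(AB,I)=18, d(AB,X)=53/2
step 2: merge (C,H) at d=9, Q=-135; branch lengths C→-9/2, H→27/2; new cluster CH
  updated: d(AB,CH)=19, d(CH,I)=31/2, d(CH,X)=24
step 3: merge (AB,I) at d=18, Q=-95; branch lengths AB→8, I→10; new cluster ABI
  updated: d(ABI,CH)=33/4, d(ABI,X)=85/4
step 4: merge (ABI,CH) at d=33/4, Q=-107/2; branch lengths ABI→11/4, CH→11/2; new cluster ABCHI
  updated: d(ABCHI,X)=37/2
step 5: merge (ABCHI,X) at d=37/2; branch lengths ABCHI→37/4, X→37/4; new cluster ABCHIX
final tree: ((((A:-19/8,B:67/8):8,I:10):11/4,(C:-9/2,H:27/2):11/2):37/4,X:37/4)
total length: 239/4

-19/8,67/8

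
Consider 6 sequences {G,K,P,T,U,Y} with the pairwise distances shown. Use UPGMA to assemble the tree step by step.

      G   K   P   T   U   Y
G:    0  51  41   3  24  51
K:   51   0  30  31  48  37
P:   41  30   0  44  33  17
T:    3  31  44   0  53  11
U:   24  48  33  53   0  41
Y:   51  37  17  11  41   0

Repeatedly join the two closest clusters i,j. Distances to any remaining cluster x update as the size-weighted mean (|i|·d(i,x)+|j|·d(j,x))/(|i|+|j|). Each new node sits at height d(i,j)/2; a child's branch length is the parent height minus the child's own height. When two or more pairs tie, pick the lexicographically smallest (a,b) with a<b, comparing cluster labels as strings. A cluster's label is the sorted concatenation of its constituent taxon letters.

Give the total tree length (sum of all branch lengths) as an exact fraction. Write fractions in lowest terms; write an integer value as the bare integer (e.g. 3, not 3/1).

2569/30

1. join G+T (d=3) ⇒ GT; edges |G|=3/2, |T|=3/2
  updated: d(GT,K)=41, d(GT,P)=85/2, d(GT,U)=77/2, d(GT,Y)=31
2. join P+Y (d=17) ⇒ PY; edges |P|=17/2, |Y|=17/2
  updated: d(GT,PY)=147/4, d(K,PY)=67/2, d(PY,U)=37
3. join K+PY (d=67/2) ⇒ KPY; edges |K|=67/4, |PY|=33/4
  updated: d(GT,KPY)=229/6, d(KPY,U)=122/3
4. join GT+KPY (d=229/6) ⇒ GKPTY; edges |GT|=211/12, |KPY|=7/3
  updated: d(GKPTY,U)=199/5
5. join GKPTY+U (d=199/5) ⇒ GKPTUY; edges |GKPTY|=49/60, |U|=199/10
final tree: (((G:3/2,T:3/2):211/12,(K:67/4,(P:17/2,Y:17/2):33/4):7/3):49/60,U:199/10)
total length: 2569/30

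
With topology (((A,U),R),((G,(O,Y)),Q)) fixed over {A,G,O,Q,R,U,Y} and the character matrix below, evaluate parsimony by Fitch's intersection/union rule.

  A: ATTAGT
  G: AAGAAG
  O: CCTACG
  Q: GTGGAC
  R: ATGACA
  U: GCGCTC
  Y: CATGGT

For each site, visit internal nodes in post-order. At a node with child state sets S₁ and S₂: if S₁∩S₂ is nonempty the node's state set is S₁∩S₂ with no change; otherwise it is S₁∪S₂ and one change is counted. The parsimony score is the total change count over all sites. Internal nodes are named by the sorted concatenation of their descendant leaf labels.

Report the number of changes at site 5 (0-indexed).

4

AU@0: {A} ∪ {G} = {A,G} (union, +1)
ARU@0: {A,G} ∩ {A} = {A} (intersection, +0)
OY@0: {C} ∩ {C} = {C} (intersection, +0)
GOY@0: {A} ∪ {C} = {A,C} (union, +1)
GOQY@0: {A,C} ∪ {G} = {A,C,G} (union, +1)
AGOQRUY@0: {A} ∩ {A,C,G} = {A} (intersection, +0)
AU@1: {T} ∪ {C} = {C,T} (union, +1)
ARU@1: {C,T} ∩ {T} = {T} (intersection, +0)
OY@1: {C} ∪ {A} = {A,C} (union, +1)
GOY@1: {A} ∩ {A,C} = {A} (intersection, +0)
GOQY@1: {A} ∪ {T} = {A,T} (union, +1)
AGOQRUY@1: {T} ∩ {A,T} = {T} (intersection, +0)
AU@2: {T} ∪ {G} = {G,T} (union, +1)
ARU@2: {G,T} ∩ {G} = {G} (intersection, +0)
OY@2: {T} ∩ {T} = {T} (intersection, +0)
GOY@2: {G} ∪ {T} = {G,T} (union, +1)
GOQY@2: {G,T} ∩ {G} = {G} (intersection, +0)
AGOQRUY@2: {G} ∩ {G} = {G} (intersection, +0)
AU@3: {A} ∪ {C} = {A,C} (union, +1)
ARU@3: {A,C} ∩ {A} = {A} (intersection, +0)
OY@3: {A} ∪ {G} = {A,G} (union, +1)
GOY@3: {A} ∩ {A,G} = {A} (intersection, +0)
GOQY@3: {A} ∪ {G} = {A,G} (union, +1)
AGOQRUY@3: {A} ∩ {A,G} = {A} (intersection, +0)
AU@4: {G} ∪ {T} = {G,T} (union, +1)
ARU@4: {G,T} ∪ {C} = {C,G,T} (union, +1)
OY@4: {C} ∪ {G} = {C,G} (union, +1)
GOY@4: {A} ∪ {C,G} = {A,C,G} (union, +1)
GOQY@4: {A,C,G} ∩ {A} = {A} (intersection, +0)
AGOQRUY@4: {C,G,T} ∪ {A} = {A,C,G,T} (union, +1)
AU@5: {T} ∪ {C} = {C,T} (union, +1)
ARU@5: {C,T} ∪ {A} = {A,C,T} (union, +1)
OY@5: {G} ∪ {T} = {G,T} (union, +1)
GOY@5: {G} ∩ {G,T} = {G} (intersection, +0)
GOQY@5: {G} ∪ {C} = {C,G} (union, +1)
AGOQRUY@5: {A,C,T} ∩ {C,G} = {C} (intersection, +0)
per-site changes: [3, 3, 2, 3, 5, 4]; total = 20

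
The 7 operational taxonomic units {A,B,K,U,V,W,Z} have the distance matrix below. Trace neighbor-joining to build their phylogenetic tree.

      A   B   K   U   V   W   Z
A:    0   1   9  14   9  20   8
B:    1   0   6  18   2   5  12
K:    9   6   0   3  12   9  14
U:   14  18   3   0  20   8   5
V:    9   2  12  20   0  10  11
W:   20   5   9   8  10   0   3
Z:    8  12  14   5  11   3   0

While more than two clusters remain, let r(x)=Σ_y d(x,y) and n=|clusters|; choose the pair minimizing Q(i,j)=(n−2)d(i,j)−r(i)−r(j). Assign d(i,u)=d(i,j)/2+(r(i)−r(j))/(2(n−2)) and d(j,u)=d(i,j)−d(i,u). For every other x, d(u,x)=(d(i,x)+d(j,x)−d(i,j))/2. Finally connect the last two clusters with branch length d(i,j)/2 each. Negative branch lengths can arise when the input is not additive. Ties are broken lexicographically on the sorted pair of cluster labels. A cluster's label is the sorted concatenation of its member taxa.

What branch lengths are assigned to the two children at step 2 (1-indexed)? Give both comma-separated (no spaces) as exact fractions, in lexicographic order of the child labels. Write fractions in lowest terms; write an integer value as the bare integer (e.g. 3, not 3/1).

iteration 1: select K,U (d=3, Q=-106); attach at lengths (0, 3); label the merged cluster KU
  updated: d(A,KU)=10, d(B,KU)=21/2, d(KU,V)=29/2, d(KU,W)=7, d(KU,Z)=8
iteration 2: select W,Z (d=3, Q=-75); attach at lengths (15/8, 9/8); label the merged cluster WZ
  updated: d(A,WZ)=25/2, d(B,WZ)=7, d(KU,WZ)=6, d(V,WZ)=9
iteration 3: select KU,WZ (d=6, Q=-115/2); attach at lengths (49/12, 23/12); label the merged cluster KUWZ
  updated: d(A,KUWZ)=33/4, d(B,KUWZ)=23/4, d(KUWZ,V)=35/4
iteration 4: select A,B (d=1, Q=-25); attach at lengths (23/8, -15/8); label the merged cluster AB
  updated: d(AB,KUWZ)=13/2, d(AB,V)=5
iteration 5: select AB,KUWZ (d=13/2, Q=-81/4); attach at lengths (11/8, 41/8); label the merged cluster ABKUWZ
  updated: d(ABKUWZ,V)=29/8
iteration 6: select ABKUWZ,V (d=29/8); attach at lengths (29/16, 29/16); label the merged cluster ABKUVWZ
final tree: (((A:23/8,B:-15/8):11/8,((K:0,U:3):49/12,(W:15/8,Z:9/8):23/12):41/8):29/16,V:29/16)
total length: 185/8

15/8,9/8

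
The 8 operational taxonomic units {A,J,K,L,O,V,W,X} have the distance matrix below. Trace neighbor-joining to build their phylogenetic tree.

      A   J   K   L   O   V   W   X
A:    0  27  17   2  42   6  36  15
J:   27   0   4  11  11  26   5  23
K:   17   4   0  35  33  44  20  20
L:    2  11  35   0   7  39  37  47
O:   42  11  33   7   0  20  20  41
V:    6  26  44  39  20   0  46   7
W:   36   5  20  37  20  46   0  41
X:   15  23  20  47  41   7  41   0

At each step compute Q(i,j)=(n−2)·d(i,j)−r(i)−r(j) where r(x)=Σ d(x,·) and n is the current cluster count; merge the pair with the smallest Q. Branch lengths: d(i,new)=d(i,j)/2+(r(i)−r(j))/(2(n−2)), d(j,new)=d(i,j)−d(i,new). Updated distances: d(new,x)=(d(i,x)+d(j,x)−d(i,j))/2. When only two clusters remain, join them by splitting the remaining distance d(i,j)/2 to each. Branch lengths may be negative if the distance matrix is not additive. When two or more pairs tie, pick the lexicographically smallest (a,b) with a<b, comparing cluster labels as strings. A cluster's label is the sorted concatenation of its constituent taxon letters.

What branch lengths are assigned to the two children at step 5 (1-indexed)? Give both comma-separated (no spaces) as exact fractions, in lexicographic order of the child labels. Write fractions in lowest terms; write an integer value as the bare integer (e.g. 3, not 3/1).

1. join V+X (d=7, Q=-340) ⇒ VX; edges |V|=3, |X|=4
  updated: d(A,VX)=7, d(J,VX)=21, d(K,VX)=57/2, d(L,VX)=79/2, d(O,VX)=27, d(VX,W)=40
2. join A+VX (d=7, Q=-259) ⇒ AVX; edges |A|=3/10, |VX|=67/10
  updated: d(AVX,J)=41/2, d(AVX,K)=77/4, d(AVX,L)=69/4, d(AVX,O)=31, d(AVX,W)=69/2
3. join L+O (d=7, Q=-725/4) ⇒ LO; edges |L|=133/32, |O|=91/32
  updated: d(AVX,LO)=165/8, d(J,LO)=15/2, d(K,LO)=61/2, d(LO,W)=25
4. join AVX+LO (d=165/8, Q=-933/8) ⇒ ALOVX; edges |AVX|=195/16, |LO|=135/16
  updated: d(ALOVX,J)=59/16, d(ALOVX,K)=233/16, d(ALOVX,W)=311/16
5. join ALOVX+K (d=233/16, Q=-377/8) ⇒ AKLOVX; edges |ALOVX|=113/16, |K|=15/2
  updated: d(AKLOVX,J)=-55/16, d(AKLOVX,W)=199/16
6. join AKLOVX+J (d=-55/16, Q=-14) ⇒ AJKLOVX; edges |AKLOVX|=2, |J|=-87/16
  updated: d(AJKLOVX,W)=167/16
7. join AJKLOVX+W (d=167/16) ⇒ AJKLOVWX; edges |AJKLOVX|=167/32, |W|=167/32
final tree: (((((A:3/10,(V:3,X:4):67/10):195/16,(L:133/32,O:91/32):135/16):113/16,K:15/2):2,J:-87/16):167/32,W:167/32)
total length: 1011/16

113/16,15/2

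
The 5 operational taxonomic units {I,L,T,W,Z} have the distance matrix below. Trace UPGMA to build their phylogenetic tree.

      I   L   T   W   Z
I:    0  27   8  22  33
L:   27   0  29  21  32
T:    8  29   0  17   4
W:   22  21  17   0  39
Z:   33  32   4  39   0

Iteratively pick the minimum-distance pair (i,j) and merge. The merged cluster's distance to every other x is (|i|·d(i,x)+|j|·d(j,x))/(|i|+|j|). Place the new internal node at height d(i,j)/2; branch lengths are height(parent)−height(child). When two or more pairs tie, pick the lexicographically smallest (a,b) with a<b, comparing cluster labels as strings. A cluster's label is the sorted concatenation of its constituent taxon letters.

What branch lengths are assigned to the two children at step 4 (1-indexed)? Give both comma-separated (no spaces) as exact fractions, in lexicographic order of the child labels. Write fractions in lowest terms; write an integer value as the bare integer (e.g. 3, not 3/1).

43/12,10/3

1. join T+Z (d=4) ⇒ TZ; edges |T|=2, |Z|=2
  updated: d(I,TZ)=41/2, d(L,TZ)=61/2, d(TZ,W)=28
2. join I+TZ (d=41/2) ⇒ ITZ; edges |I|=41/4, |TZ|=33/4
  updated: d(ITZ,L)=88/3, d(ITZ,W)=26
3. join L+W (d=21) ⇒ LW; edges |L|=21/2, |W|=21/2
  updated: d(ITZ,LW)=83/3
4. join ITZ+LW (d=83/3) ⇒ ILTWZ; edges |ITZ|=43/12, |LW|=10/3
final tree: ((I:41/4,(T:2,Z:2):33/4):43/12,(L:21/2,W:21/2):10/3)
total length: 605/12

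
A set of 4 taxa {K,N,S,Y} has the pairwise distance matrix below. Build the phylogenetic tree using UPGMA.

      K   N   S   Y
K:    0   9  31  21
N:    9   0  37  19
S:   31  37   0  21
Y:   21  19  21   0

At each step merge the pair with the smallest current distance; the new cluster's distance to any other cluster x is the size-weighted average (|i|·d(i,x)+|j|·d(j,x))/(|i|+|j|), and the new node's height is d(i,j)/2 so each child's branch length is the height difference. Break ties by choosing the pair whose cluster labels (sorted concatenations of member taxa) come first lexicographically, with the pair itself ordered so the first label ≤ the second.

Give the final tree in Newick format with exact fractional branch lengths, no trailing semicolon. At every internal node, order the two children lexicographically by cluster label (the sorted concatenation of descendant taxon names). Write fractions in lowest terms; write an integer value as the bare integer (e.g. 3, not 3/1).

(((K:9/2,N:9/2):11/2,Y:10):29/6,S:89/6)

step 1: merge (K,N) at d=9; branch lengths K→9/2, N→9/2; new cluster KN
  updated: d(KN,S)=34, d(KN,Y)=20
step 2: merge (KN,Y) at d=20; branch lengths KN→11/2, Y→10; new cluster KNY
  updated: d(KNY,S)=89/3
step 3: merge (KNY,S) at d=89/3; branch lengths KNY→29/6, S→89/6; new cluster KNSY
final tree: (((K:9/2,N:9/2):11/2,Y:10):29/6,S:89/6)
total length: 265/6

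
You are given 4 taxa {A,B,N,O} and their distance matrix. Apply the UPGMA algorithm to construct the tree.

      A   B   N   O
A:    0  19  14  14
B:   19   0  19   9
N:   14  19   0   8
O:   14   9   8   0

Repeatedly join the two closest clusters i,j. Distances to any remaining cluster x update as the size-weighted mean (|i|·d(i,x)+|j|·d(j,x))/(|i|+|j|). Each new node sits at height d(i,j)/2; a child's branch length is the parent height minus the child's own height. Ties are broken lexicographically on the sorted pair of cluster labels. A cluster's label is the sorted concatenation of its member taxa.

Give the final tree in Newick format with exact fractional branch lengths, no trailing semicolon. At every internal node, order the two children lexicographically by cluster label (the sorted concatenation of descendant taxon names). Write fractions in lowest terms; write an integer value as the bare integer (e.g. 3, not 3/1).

1. join N+O (d=8) ⇒ NO; edges |N|=4, |O|=4
  updated: d(A,NO)=14, d(B,NO)=14
2. join A+NO (d=14) ⇒ ANO; edges |A|=7, |NO|=3
  updated: d(ANO,B)=47/3
3. join ANO+B (d=47/3) ⇒ ABNO; edges |ANO|=5/6, |B|=47/6
final tree: ((A:7,(N:4,O:4):3):5/6,B:47/6)
total length: 80/3

((A:7,(N:4,O:4):3):5/6,B:47/6)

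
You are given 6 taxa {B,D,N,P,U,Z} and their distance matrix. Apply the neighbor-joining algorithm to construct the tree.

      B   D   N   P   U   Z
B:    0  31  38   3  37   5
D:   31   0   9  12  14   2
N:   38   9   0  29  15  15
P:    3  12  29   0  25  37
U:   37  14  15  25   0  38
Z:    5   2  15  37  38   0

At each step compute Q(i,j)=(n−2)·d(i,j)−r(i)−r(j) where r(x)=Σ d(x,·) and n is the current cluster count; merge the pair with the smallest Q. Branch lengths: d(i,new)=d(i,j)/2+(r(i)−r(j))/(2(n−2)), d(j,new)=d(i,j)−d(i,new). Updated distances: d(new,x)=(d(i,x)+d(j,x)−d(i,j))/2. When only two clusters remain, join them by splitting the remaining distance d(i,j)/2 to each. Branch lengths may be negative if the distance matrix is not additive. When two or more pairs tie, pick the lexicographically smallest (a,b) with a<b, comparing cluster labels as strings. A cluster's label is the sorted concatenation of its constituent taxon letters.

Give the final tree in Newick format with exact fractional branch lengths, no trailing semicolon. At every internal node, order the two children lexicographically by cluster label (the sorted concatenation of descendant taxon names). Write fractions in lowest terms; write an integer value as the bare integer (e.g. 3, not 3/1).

iteration 1: select B,P (d=3, Q=-208); attach at lengths (5/2, 1/2); label the merged cluster BP
  updated: d(BP,D)=20, d(BP,N)=32, d(BP,U)=59/2, d(BP,Z)=39/2
iteration 2: select N,U (d=15, Q=-245/2); attach at lengths (13/4, 47/4); label the merged cluster NU
  updated: d(BP,NU)=93/4, d(D,NU)=4, d(NU,Z)=19
iteration 3: select BP,Z (d=39/2, Q=-257/4); attach at lengths (245/16, 67/16); label the merged cluster BPZ
  updated: d(BPZ,D)=5/4, d(BPZ,NU)=91/8
iteration 4: select BPZ,D (d=5/4, Q=-133/8); attach at lengths (69/16, -49/16); label the merged cluster BDPZ
  updated: d(BDPZ,NU)=113/16
iteration 5: select BDPZ,NU (d=113/16); attach at lengths (113/32, 113/32); label the merged cluster BDNPUZ
final tree: ((((B:5/2,P:1/2):245/16,Z:67/16):69/16,D:-49/16):113/32,(N:13/4,U:47/4):113/32)
total length: 733/16

((((B:5/2,P:1/2):245/16,Z:67/16):69/16,D:-49/16):113/32,(N:13/4,U:47/4):113/32)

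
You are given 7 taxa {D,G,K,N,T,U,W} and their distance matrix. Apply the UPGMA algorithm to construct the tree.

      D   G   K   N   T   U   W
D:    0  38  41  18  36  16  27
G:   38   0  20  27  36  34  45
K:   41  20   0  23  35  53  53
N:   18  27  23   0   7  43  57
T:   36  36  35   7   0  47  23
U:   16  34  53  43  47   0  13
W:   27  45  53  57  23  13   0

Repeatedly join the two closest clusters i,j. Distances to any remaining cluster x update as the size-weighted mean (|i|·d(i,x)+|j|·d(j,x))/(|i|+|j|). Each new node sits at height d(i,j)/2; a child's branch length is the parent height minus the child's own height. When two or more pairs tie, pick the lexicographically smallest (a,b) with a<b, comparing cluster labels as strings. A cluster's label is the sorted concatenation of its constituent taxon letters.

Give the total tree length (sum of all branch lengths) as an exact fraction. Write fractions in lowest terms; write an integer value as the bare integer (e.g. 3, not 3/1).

2077/24

iteration 1: select N,T (d=7); attach at lengths (7/2, 7/2); label the merged cluster NT
  updated: d(D,NT)=27, d(G,NT)=63/2, d(K,NT)=29, d(NT,U)=45, d(NT,W)=40
iteration 2: select U,W (d=13); attach at lengths (13/2, 13/2); label the merged cluster UW
  updated: d(D,UW)=43/2, d(G,UW)=79/2, d(K,UW)=53, d(NT,UW)=85/2
iteration 3: select G,K (d=20); attach at lengths (10, 10); label the merged cluster GK
  updated: d(D,GK)=79/2, d(GK,NT)=121/4, d(GK,UW)=185/4
iteration 4: select D,UW (d=43/2); attach at lengths (43/4, 17/4); label the merged cluster DUW
  updated: d(DUW,GK)=44, d(DUW,NT)=112/3
iteration 5: select GK,NT (d=121/4); attach at lengths (41/8, 93/8); label the merged cluster GKNT
  updated: d(DUW,GKNT)=122/3
iteration 6: select DUW,GKNT (d=122/3); attach at lengths (115/12, 125/24); label the merged cluster DGKNTUW
final tree: ((D:43/4,(U:13/2,W:13/2):17/4):115/12,((G:10,K:10):41/8,(N:7/2,T:7/2):93/8):125/24)
total length: 2077/24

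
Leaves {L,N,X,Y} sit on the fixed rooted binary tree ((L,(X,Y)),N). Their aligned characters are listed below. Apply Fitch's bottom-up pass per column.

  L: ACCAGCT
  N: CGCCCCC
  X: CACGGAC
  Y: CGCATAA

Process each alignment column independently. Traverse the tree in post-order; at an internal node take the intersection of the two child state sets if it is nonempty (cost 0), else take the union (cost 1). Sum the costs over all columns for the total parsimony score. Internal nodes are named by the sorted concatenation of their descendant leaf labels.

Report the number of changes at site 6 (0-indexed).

2

XY@0: {C} ∩ {C} = {C} (intersection, +0)
LXY@0: {A} ∪ {C} = {A,C} (union, +1)
LNXY@0: {A,C} ∩ {C} = {C} (intersection, +0)
XY@1: {A} ∪ {G} = {A,G} (union, +1)
LXY@1: {C} ∪ {A,G} = {A,C,G} (union, +1)
LNXY@1: {A,C,G} ∩ {G} = {G} (intersection, +0)
XY@2: {C} ∩ {C} = {C} (intersection, +0)
LXY@2: {C} ∩ {C} = {C} (intersection, +0)
LNXY@2: {C} ∩ {C} = {C} (intersection, +0)
XY@3: {G} ∪ {A} = {A,G} (union, +1)
LXY@3: {A} ∩ {A,G} = {A} (intersection, +0)
LNXY@3: {A} ∪ {C} = {A,C} (union, +1)
XY@4: {G} ∪ {T} = {G,T} (union, +1)
LXY@4: {G} ∩ {G,T} = {G} (intersection, +0)
LNXY@4: {G} ∪ {C} = {C,G} (union, +1)
XY@5: {A} ∩ {A} = {A} (intersection, +0)
LXY@5: {C} ∪ {A} = {A,C} (union, +1)
LNXY@5: {A,C} ∩ {C} = {C} (intersection, +0)
XY@6: {C} ∪ {A} = {A,C} (union, +1)
LXY@6: {T} ∪ {A,C} = {A,C,T} (union, +1)
LNXY@6: {A,C,T} ∩ {C} = {C} (intersection, +0)
per-site changes: [1, 2, 0, 2, 2, 1, 2]; total = 10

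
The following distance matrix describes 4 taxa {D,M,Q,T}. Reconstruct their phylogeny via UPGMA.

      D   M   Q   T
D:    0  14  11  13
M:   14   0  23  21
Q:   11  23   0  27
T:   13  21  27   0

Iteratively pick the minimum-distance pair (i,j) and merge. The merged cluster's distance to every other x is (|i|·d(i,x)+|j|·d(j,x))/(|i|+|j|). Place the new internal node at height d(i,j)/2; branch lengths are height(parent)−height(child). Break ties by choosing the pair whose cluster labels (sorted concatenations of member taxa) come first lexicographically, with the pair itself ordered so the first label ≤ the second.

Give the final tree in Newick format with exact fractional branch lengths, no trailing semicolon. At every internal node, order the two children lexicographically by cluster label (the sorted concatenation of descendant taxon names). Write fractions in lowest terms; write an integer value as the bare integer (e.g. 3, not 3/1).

(((D:11/2,Q:11/2):15/4,M:37/4):11/12,T:61/6)

iteration 1: select D,Q (d=11); attach at lengths (11/2, 11/2); label the merged cluster DQ
  updated: d(DQ,M)=37/2, d(DQ,T)=20
iteration 2: select DQ,M (d=37/2); attach at lengths (15/4, 37/4); label the merged cluster DMQ
  updated: d(DMQ,T)=61/3
iteration 3: select DMQ,T (d=61/3); attach at lengths (11/12, 61/6); label the merged cluster DMQT
final tree: (((D:11/2,Q:11/2):15/4,M:37/4):11/12,T:61/6)
total length: 421/12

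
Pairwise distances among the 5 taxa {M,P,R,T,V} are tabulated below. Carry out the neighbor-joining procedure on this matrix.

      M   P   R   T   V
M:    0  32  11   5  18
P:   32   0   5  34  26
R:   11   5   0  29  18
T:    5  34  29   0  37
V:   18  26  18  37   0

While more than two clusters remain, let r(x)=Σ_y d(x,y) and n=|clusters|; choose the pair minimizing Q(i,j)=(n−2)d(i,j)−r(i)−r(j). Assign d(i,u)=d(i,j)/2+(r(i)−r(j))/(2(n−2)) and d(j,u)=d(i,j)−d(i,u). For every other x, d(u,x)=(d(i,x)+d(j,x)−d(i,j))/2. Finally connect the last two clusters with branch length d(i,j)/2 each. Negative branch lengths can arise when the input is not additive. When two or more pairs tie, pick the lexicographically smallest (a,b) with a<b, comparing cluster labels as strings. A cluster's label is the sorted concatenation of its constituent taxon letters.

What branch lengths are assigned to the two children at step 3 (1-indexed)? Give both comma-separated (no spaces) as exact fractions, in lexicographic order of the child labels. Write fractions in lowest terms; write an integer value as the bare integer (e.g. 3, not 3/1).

step 1: merge (M,T) at d=5, Q=-156; branch lengths M→-4, T→9; new cluster MT
  updated: d(MT,P)=61/2, d(MT,R)=35/2, d(MT,V)=25
step 2: merge (MT,V) at d=25, Q=-92; branch lengths MT→27/2, V→23/2; new cluster MTV
  updated: d(MTV,P)=63/4, d(MTV,R)=21/4
step 3: merge (MTV,P) at d=63/4, Q=-26; branch lengths MTV→8, P→31/4; new cluster MPTV
  updated: d(MPTV,R)=-11/4
step 4: merge (MPTV,R) at d=-11/4; branch lengths MPTV→-11/8, R→-11/8; new cluster MPRTV
final tree: ((((M:-4,T:9):27/2,V:23/2):8,P:31/4):-11/8,R:-11/8)
total length: 43

8,31/4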